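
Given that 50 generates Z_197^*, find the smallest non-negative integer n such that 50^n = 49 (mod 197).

52

Baby-step giant-step with m = ceil(sqrt(196)) = 14.
Baby table (50^j mod 197 for j=0..13):
  0:1  1:50  2:136  3:102  4:175  5:82  6:160  7:120
  8:90  9:166  10:26  11:118  12:187  13:91
Giant step factor: 50^(-14) ≡ 83 (mod 197).
Scan 49·83^i mod 197 for i = 0, 1, …:
  i=0: 49   i=1: 127   i=2: 100   i=3: 26
Match at i=3, j=10: n = 3·14 + 10 = 52.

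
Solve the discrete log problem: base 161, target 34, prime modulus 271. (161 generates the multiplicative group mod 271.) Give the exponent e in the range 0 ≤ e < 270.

114

Baby-step giant-step with m = ceil(sqrt(270)) = 17.
Baby table (161^j mod 271 for j=0..16):
  0:1  1:161  2:176  3:152  4:82  5:194  6:69  7:269
  8:220  9:190  10:238  11:107  12:154  13:133  14:4  15:102
  16:162
Giant step factor: 161^(-17) ≡ 193 (mod 271).
Scan 34·193^i mod 271 for i = 0, 1, …:
  i=0: 34   i=1: 58   i=2: 83   i=3: 30
  i=4: 99   i=5: 137   i=6: 154
Match at i=6, j=12: e = 6·17 + 12 = 114.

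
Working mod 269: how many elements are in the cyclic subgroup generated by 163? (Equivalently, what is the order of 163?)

268

The order of 163 must divide p − 1 = 268 = 2^2 · 67.
Divisors: 1, 2, 4, 67, 134, 268.
Check each in increasing order: 163^1 ≡ 163;  163^2 ≡ 207;  163^4 ≡ 78;  163^67 ≡ 82;  163^134 ≡ 268;  163^268 ≡ 1.
Smallest exponent giving 1 is 268.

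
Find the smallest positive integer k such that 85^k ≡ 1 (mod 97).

The order of 85 must divide p − 1 = 96 = 2^5 · 3.
Divisors: 1, 2, 3, 4, 6, 8, 12, 16, 24, 32, 48, 96.
Check each in increasing order: 85^1 ≡ 85;  85^2 ≡ 47;  85^3 ≡ 18;  85^4 ≡ 75;  85^6 ≡ 33;  85^8 ≡ 96;  85^12 ≡ 22;  85^16 ≡ 1.
Smallest exponent giving 1 is 16.

16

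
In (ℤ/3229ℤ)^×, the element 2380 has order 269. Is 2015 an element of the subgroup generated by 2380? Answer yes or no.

no

2015 ∈ ⟨2380⟩ iff 2015^269 ≡ 1 (mod 3229), since |⟨2380⟩| = 269.
2015^269 mod 3229 = 2390.
Since 2390 ≠ 1, 2015 does not lie in the subgroup.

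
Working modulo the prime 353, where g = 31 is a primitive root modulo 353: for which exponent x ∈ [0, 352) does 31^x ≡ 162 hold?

104

Baby-step giant-step with m = ceil(sqrt(352)) = 19.
Baby table (31^j mod 353 for j=0..18):
  0:1  1:31  2:255  3:139  4:73  5:145  6:259  7:263
  8:34  9:348  10:198  11:137  12:11  13:341  14:334  15:117
  16:97  17:183  18:25
Giant step factor: 31^(-19) ≡ 220 (mod 353).
Scan 162·220^i mod 353 for i = 0, 1, …:
  i=0: 162   i=1: 340   i=2: 317   i=3: 199
  i=4: 8   i=5: 348
Match at i=5, j=9: x = 5·19 + 9 = 104.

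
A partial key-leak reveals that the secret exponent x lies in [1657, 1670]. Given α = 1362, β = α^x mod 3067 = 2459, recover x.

1666

Compute 1362^1657 mod 3067 = 2664, then multiply by 1362 repeatedly:
  1362^1657=2664  1362^1658=107  1362^1659=1585  1362^1660=2669  1362^1661=783
  1362^1662=2197  1362^1663=1989  1362^1664=857  1362^1665=1774  1362^1666=2459
Found 2459 at exponent 1666.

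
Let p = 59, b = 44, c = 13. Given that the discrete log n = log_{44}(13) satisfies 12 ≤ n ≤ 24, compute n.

21

Compute 44^12 mod 59 = 27, then multiply by 44 repeatedly:
  44^12=27  44^13=8  44^14=57  44^15=30  44^16=22
  44^17=24  44^18=53  44^19=31  44^20=7  44^21=13
Found 13 at exponent 21.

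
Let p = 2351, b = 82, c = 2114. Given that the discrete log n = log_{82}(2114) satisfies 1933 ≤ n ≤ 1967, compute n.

1965

Compute 82^1933 mod 2351 = 1786, then multiply by 82 repeatedly:
  82^1933=1786  82^1934=690  82^1935=156  82^1936=1037  82^1937=398
  82^1938=2073  82^1939=714  82^1940=2124  82^1941=194  82^1942=1802
  82^1943=2002  82^1944=1945  82^1945=1973  82^1946=1918  82^1947=2110
  82^1948=1397  82^1949=1706  82^1950=1183  82^1951=615  82^1952=1059
  82^1953=2202  82^1954=1888  82^1955=2001  82^1956=1863  82^1957=2302
  82^1958=684  82^1959=2015  82^1960=660  82^1961=47  82^1962=1503
  82^1963=994  82^1964=1574  82^1965=2114
Found 2114 at exponent 1965.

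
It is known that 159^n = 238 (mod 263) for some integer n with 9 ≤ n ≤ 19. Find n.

Compute 159^9 mod 263 = 170, then multiply by 159 repeatedly:
  159^9=170  159^10=204  159^11=87  159^12=157  159^13=241
  159^14=184  159^15=63  159^16=23  159^17=238
Found 238 at exponent 17.

17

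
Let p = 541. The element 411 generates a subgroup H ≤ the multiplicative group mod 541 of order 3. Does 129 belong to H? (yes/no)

⟨411⟩ has order 3; its elements mod 541 are {1, 129, 411}.
129 is in this set.

yes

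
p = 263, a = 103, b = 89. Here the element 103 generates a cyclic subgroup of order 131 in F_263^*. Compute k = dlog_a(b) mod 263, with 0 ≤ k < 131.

2

Successive powers of 103 modulo 263:
  103^0=1  103^1=103  103^2=89
So 103^2 ≡ 89 (mod 263), giving k = 2.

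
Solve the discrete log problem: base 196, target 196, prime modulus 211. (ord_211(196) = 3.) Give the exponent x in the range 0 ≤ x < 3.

1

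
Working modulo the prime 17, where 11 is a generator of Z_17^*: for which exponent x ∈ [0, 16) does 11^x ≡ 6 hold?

9

Successive powers of 11 modulo 17:
  11^0=1  11^1=11  11^2=2  11^3=5  11^4=4  11^5=10
  11^6=8  11^7=3  11^8=16  11^9=6
So 11^9 ≡ 6 (mod 17), giving x = 9.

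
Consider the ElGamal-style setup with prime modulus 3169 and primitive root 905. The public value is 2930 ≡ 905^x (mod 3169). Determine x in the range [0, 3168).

660

Baby-step giant-step with m = ceil(sqrt(3168)) = 57.
Baby table (905^j mod 3169 for j=0..56):
  0:1  1:905  2:1423  3:1201  4:3107  5:932  6:506  7:1594
  8:675  9:2427  10:318  11:2580  12:2516  13:1638  14:2467  15:1659
  16:2458  17:3021  18:2327  19:1719  20:2885  21:2838  22:1500  23:1168
  24:1763  25:1508  26:2070  27:471  28:1609  29:1574  30:1589  31:2488
  32:1650  33:651  34:2890  35:1025  36:2277  37:835  38:1453  39:2999
  40:1431  41:2103  42:1815  43:1033  44:10  45:2712  46:1554  47:2503
  48:2549  49:2982  50:1891  51:95  52:412  53:2087  54:11  55:448
  56:2977
Giant step factor: 905^(-57) ≡ 1546 (mod 3169).
Scan 2930·1546^i mod 3169 for i = 0, 1, …:
  i=0: 2930   i=1: 1279   i=2: 3047   i=3: 1528
  i=4: 1383   i=5: 2212   i=6: 401   i=7: 1991
  i=8: 987   i=9: 1613   i=10: 2864   i=11: 651
Match at i=11, j=33: x = 11·57 + 33 = 660.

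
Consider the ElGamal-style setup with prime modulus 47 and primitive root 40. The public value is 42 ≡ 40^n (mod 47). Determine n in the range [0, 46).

Successive powers of 40 modulo 47:
  40^0=1  40^1=40  40^2=2  40^3=33  40^4=4  40^5=19
  40^6=8  40^7=38  40^8=16  40^9=29  40^10=32  40^11=11
  40^12=17  40^13=22  40^14=34  40^15=44  40^16=21  40^17=41
  40^18=42
So 40^18 ≡ 42 (mod 47), giving n = 18.

18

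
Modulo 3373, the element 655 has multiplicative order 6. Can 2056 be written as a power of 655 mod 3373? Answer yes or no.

⟨655⟩ has order 6; its elements mod 3373 are {1, 654, 655, 2718, 2719, 3372}.
2056 is not in this set.

no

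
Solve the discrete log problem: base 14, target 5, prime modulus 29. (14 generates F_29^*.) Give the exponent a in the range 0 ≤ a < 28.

Successive powers of 14 modulo 29:
  14^0=1  14^1=14  14^2=22  14^3=18  14^4=20  14^5=19
  14^6=5
So 14^6 ≡ 5 (mod 29), giving a = 6.

6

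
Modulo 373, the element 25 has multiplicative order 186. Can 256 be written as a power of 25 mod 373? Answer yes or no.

yes

256 ∈ ⟨25⟩ iff 256^186 ≡ 1 (mod 373), since |⟨25⟩| = 186.
256^186 mod 373 = 1.
Since 1 = 1, 256 lies in the subgroup.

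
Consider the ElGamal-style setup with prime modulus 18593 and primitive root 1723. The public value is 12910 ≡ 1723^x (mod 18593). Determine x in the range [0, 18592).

Baby-step giant-step with m = ceil(sqrt(18592)) = 137.
Baby table (1723^j mod 18593 for j=0..136):
  0:1  1:1723  2:12442  3:18430  4:16639  5:17184  6:7976  7:2421
  8:6551  9:1422  10:14423  11:10581  12:9923  13:10362  14:4446  15:142
  16:2957  17:429  18:14040  19:1427  20:4445  21:17012  22:9108  23:592
  24:15994  25:2836  26:15062  27:14591  28:2557  29:17763  30:1571  31:10848
  32:5139  33:4229  34:16704  35:17621  36:17207  37:10419  38:9692  39:2802
  40:12259  41:609  42:8099  43:9827  44:12291  45:18559  46:15790  47:4611
  48:5542  49:10657  50:10720  51:7711  52:10651  53:382  54:7431  55:11629
  56:12106  57:15885  58:959  59:16173  60:13765  61:11020  62:4007  63:6058
  64:7261  65:16207  66:16568  67:6409  68:17058  69:13994  70:15134  71:8496
  72:5917  73:6027  74:9627  75:2365  76:3028  77:11204  78:4958  79:8447
  80:14455  81:9938  82:17614  83:5146  84:16290  85:10833  86:16480  87:3529
  88:556  89:9745  90:1156  91:2337  92:10563  93:16095  94:9522  95:7380
  96:16721  97:9726  98:5605  99:7648  100:13660  101:16035  102:17700  103:4580
  104:7908  105:15408  106:15773  107:12506  108:17144  109:13428  110:6752  111:13071
  112:5210  113:15004  114:7622  115:6048  116:8624  117:3345  118:18198  119:7356
  120:12555  121:8606  122:9517  123:17358  124:10290  125:10541  126:15375  127:14693
  128:10966  129:3930  130:3538  131:16063  132:10165  133:18282  134:3344  135:16475
  136:13507
Giant step factor: 1723^(-137) ≡ 10545 (mod 18593).
Scan 12910·10545^i mod 18593 for i = 0, 1, …:
  i=0: 12910   i=1: 16597   i=2: 18049   i=3: 8757
  i=4: 9727   i=5: 12227   i=6: 9853   i=7: 2201
  i=8: 5481   i=9: 10101     …   i=96: 15093
  i=97: 18198
Match at i=97, j=118: x = 97·137 + 118 = 13407.

13407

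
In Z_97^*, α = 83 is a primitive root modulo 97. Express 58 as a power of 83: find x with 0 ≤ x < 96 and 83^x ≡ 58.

Baby-step giant-step with m = ceil(sqrt(96)) = 10.
Baby table (83^j mod 97 for j=0..9):
  0:1  1:83  2:2  3:69  4:4  5:41  6:8  7:82
  8:16  9:67
Giant step factor: 83^(-10) ≡ 94 (mod 97).
Scan 58·94^i mod 97 for i = 0, 1, …:
  i=0: 58   i=1: 20   i=2: 37   i=3: 83
Match at i=3, j=1: x = 3·10 + 1 = 31.

31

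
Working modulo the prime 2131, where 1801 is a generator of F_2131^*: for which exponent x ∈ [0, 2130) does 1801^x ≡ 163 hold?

1144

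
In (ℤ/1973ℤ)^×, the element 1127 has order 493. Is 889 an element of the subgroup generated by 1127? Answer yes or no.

no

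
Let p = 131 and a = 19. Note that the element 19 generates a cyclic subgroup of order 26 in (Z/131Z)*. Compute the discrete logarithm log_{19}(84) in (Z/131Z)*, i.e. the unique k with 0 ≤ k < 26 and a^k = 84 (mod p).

16

Successive powers of 19 modulo 131:
  19^0=1  19^1=19  19^2=99  19^3=47  19^4=107  19^5=68
  19^6=113  19^7=51  19^8=52  19^9=71  19^10=39  19^11=86
  19^12=62  19^13=130  19^14=112  19^15=32  19^16=84
So 19^16 ≡ 84 (mod 131), giving k = 16.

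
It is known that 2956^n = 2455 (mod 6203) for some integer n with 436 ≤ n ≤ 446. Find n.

Compute 2956^436 mod 6203 = 5683, then multiply by 2956 repeatedly:
  2956^436=5683  2956^437=1224  2956^438=1795  2956^439=2455
Found 2455 at exponent 439.

439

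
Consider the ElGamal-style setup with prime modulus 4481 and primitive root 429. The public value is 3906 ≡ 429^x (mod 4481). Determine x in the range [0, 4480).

1801

Baby-step giant-step with m = ceil(sqrt(4480)) = 67.
Baby table (429^j mod 4481 for j=0..66):
  0:1  1:429  2:320  3:2850  4:3818  5:2357  6:2928  7:1432
  8:431  9:1178  10:3490  11:556  12:1031  13:3161  14:2807  15:3295
  16:2040  17:1365  18:3055  19:2143  20:742  21:167  22:4428  23:4149
  24:964  25:1304  26:3772  27:547  28:1651  29:281  30:4043  31:300
  32:3232  33:1899  34:3610  35:2745  36:3583  37:124  38:3905  39:3832
  40:3882  41:2927  42:1003  43:111  44:2809  45:4153  46:2680  47:2584
  48:1729  49:2376  50:2117  51:3031  52:809  53:2024  54:3463  55:2416
  56:1353  57:2388  58:2784  59:2390  60:3642  61:3030  62:380  63:1704
  64:613  65:3079  66:3477
Giant step factor: 429^(-67) ≡ 1336 (mod 4481).
Scan 3906·1336^i mod 4481 for i = 0, 1, …:
  i=0: 3906   i=1: 2532   i=2: 4078   i=3: 3793
  i=4: 3918   i=5: 640   i=6: 3650   i=7: 1072
  i=8: 2753   i=9: 3588     …   i=25: 4409
  i=26: 2390
Match at i=26, j=59: x = 26·67 + 59 = 1801.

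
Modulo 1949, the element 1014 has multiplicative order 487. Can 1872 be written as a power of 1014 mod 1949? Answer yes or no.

1872 ∈ ⟨1014⟩ iff 1872^487 ≡ 1 (mod 1949), since |⟨1014⟩| = 487.
1872^487 mod 1949 = 1948.
Since 1948 ≠ 1, 1872 does not lie in the subgroup.

no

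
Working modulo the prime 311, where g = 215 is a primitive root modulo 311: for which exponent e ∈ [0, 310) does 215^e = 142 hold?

185

Baby-step giant-step with m = ceil(sqrt(310)) = 18.
Baby table (215^j mod 311 for j=0..17):
  0:1  1:215  2:197  3:59  4:245  5:116  6:60  7:149
  8:2  9:119  10:83  11:118  12:179  13:232  14:120  15:298
  16:4  17:238
Giant step factor: 215^(-18) ≡ 163 (mod 311).
Scan 142·163^i mod 311 for i = 0, 1, …:
  i=0: 142   i=1: 132   i=2: 57   i=3: 272
  i=4: 174   i=5: 61   i=6: 302   i=7: 88
  i=8: 38   i=9: 285   i=10: 116
Match at i=10, j=5: e = 10·18 + 5 = 185.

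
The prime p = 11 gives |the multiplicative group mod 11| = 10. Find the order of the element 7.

10

The order of 7 must divide p − 1 = 10 = 2 · 5.
Divisors: 1, 2, 5, 10.
Check each in increasing order: 7^1 ≡ 7;  7^2 ≡ 5;  7^5 ≡ 10;  7^10 ≡ 1.
Smallest exponent giving 1 is 10.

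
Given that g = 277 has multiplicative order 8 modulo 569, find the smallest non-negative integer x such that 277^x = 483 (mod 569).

Successive powers of 277 modulo 569:
  277^0=1  277^1=277  277^2=483
So 277^2 ≡ 483 (mod 569), giving x = 2.

2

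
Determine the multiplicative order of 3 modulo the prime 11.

5

The order of 3 must divide p − 1 = 10 = 2 · 5.
Divisors: 1, 2, 5, 10.
Check each in increasing order: 3^1 ≡ 3;  3^2 ≡ 9;  3^5 ≡ 1.
Smallest exponent giving 1 is 5.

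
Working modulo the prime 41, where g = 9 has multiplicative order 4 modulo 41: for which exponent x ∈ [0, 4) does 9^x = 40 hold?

2

Successive powers of 9 modulo 41:
  9^0=1  9^1=9  9^2=40
So 9^2 ≡ 40 (mod 41), giving x = 2.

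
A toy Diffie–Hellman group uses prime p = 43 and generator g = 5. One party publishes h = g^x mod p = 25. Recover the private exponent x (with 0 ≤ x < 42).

Baby-step giant-step with m = ceil(sqrt(42)) = 7.
Baby table (5^j mod 43 for j=0..6):
  0:1  1:5  2:25  3:39  4:23  5:29  6:16
Giant step factor: 5^(-7) ≡ 7 (mod 43).
Scan 25·7^i mod 43 for i = 0, 1, …:
  i=0: 25
Match at i=0, j=2: x = 0·7 + 2 = 2.

2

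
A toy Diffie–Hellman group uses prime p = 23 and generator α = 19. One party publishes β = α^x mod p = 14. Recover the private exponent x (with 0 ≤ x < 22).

Successive powers of 19 modulo 23:
  19^0=1  19^1=19  19^2=16  19^3=5  19^4=3  19^5=11
  19^6=2  19^7=15  19^8=9  19^9=10  19^10=6  19^11=22
  19^12=4  19^13=7  19^14=18  19^15=20  19^16=12  19^17=21
  19^18=8  19^19=14
So 19^19 ≡ 14 (mod 23), giving x = 19.

19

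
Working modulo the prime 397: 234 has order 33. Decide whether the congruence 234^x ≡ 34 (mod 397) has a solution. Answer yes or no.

34 ∈ ⟨234⟩ iff 34^33 ≡ 1 (mod 397), since |⟨234⟩| = 33.
34^33 mod 397 = 1.
Since 1 = 1, 34 lies in the subgroup.

yes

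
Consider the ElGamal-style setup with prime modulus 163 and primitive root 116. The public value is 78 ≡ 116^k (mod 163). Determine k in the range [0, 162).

153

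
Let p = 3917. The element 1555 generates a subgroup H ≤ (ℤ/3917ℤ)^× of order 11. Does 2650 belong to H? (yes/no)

⟨1555⟩ has order 11; its elements mod 3917 are {1, 66, 439, 788, 1087, 1236, 1555, 2058, 2552, 2650, 3236}.
2650 is in this set.

yes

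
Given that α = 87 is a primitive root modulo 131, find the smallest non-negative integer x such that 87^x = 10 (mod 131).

49

Baby-step giant-step with m = ceil(sqrt(130)) = 12.
Baby table (87^j mod 131 for j=0..11):
  0:1  1:87  2:102  3:97  4:55  5:69  6:108  7:95
  8:12  9:127  10:45  11:116
Giant step factor: 87^(-12) ≡ 105 (mod 131).
Scan 10·105^i mod 131 for i = 0, 1, …:
  i=0: 10   i=1: 2   i=2: 79   i=3: 42
  i=4: 87
Match at i=4, j=1: x = 4·12 + 1 = 49.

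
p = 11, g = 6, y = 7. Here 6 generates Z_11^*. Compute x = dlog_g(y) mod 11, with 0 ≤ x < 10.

3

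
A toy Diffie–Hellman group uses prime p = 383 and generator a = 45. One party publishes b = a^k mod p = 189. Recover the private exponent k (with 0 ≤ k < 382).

340

Baby-step giant-step with m = ceil(sqrt(382)) = 20.
Baby table (45^j mod 383 for j=0..19):
  0:1  1:45  2:110  3:354  4:227  5:257  6:75  7:311
  8:207  9:123  10:173  11:125  12:263  13:345  14:205  15:33
  16:336  17:183  18:192  19:214
Giant step factor: 45^(-20) ≡ 195 (mod 383).
Scan 189·195^i mod 383 for i = 0, 1, …:
  i=0: 189   i=1: 87   i=2: 113   i=3: 204
  i=4: 331   i=5: 201   i=6: 129   i=7: 260
  i=8: 144   i=9: 121     …   i=16: 55
  i=17: 1
Match at i=17, j=0: k = 17·20 + 0 = 340.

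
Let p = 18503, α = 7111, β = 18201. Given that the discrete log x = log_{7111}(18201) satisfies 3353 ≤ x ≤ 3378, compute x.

3356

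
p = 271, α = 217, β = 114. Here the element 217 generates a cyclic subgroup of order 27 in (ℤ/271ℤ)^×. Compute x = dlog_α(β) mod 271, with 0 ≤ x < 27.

Successive powers of 217 modulo 271:
  217^0=1  217^1=217  217^2=206  217^3=258  217^4=160  217^5=32
  217^6=169  217^7=88  217^8=126  217^9=242  217^10=211  217^11=259
  217^12=106  217^13=238  217^14=156  217^15=248  217^16=158  217^17=140
  217^18=28  217^19=114
So 217^19 ≡ 114 (mod 271), giving x = 19.

19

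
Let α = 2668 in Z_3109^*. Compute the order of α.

518

The order of 2668 must divide p − 1 = 3108 = 2^2 · 3 · 7 · 37.
Divisors: 1, 2, 3, 4, 6, 7, 12, 14, 21, 28, 37, 42, 74, 84, 111, 148, 222, 259, 444, 518, 777, 1036, 1554, 3108.
Check each in increasing order: 2668^1 ≡ 2668;  2668^2 ≡ 1723;  2668^3 ≡ 1862;  2668^4 ≡ 2743;  2668^6 ≡ 509;  2668^7 ≡ 2488;  2668^12 ≡ 1034;  2668^14 ≡ 125;  2668^21 ≡ 100;  2668^28 ≡ 80;  2668^37 ≡ 1457;  2668^42 ≡ 673;  2668^74 ≡ 2511;  2668^84 ≡ 2124;  2668^111 ≡ 2343;  2668^148 ≡ 69;  2668^222 ≡ 2264;  2668^259 ≡ 3108;  2668^444 ≡ 2064;  2668^518 ≡ 1.
Smallest exponent giving 1 is 518.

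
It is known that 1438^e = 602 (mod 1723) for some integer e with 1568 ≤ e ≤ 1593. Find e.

Compute 1438^1568 mod 1723 = 831, then multiply by 1438 repeatedly:
  1438^1568=831  1438^1569=939  1438^1570=1173  1438^1571=1680  1438^1572=194
  1438^1573=1569  1438^1574=815  1438^1575=330  1438^1576=715  1438^1577=1262
  1438^1578=437  1438^1579=1234  1438^1580=1525  1438^1581=1294  1438^1582=1655
  1438^1583=427  1438^1584=638  1438^1585=808  1438^1586=602
Found 602 at exponent 1586.

1586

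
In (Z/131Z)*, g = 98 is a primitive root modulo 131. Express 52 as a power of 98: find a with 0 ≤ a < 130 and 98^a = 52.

120

Baby-step giant-step with m = ceil(sqrt(130)) = 12.
Baby table (98^j mod 131 for j=0..11):
  0:1  1:98  2:41  3:88  4:109  5:71  6:15  7:29
  8:91  9:10  10:63  11:17
Giant step factor: 98^(-12) ≡ 46 (mod 131).
Scan 52·46^i mod 131 for i = 0, 1, …:
  i=0: 52   i=1: 34   i=2: 123   i=3: 25
  i=4: 102   i=5: 107   i=6: 75   i=7: 44
  i=8: 59   i=9: 94   i=10: 1
Match at i=10, j=0: a = 10·12 + 0 = 120.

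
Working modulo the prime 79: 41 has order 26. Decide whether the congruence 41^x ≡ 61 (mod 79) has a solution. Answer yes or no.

yes

61 ∈ ⟨41⟩ iff 61^26 ≡ 1 (mod 79), since |⟨41⟩| = 26.
61^26 mod 79 = 1.
Since 1 = 1, 61 lies in the subgroup.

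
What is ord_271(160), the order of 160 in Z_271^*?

27

The order of 160 must divide p − 1 = 270 = 2 · 3^3 · 5.
Divisors: 1, 2, 3, 5, 6, 9, 10, 15, 18, 27, 30, 45, 54, 90, 135, 270.
Check each in increasing order: 160^1 ≡ 160;  160^2 ≡ 126;  160^3 ≡ 106;  160^5 ≡ 77;  160^6 ≡ 125;  160^9 ≡ 242;  160^10 ≡ 238;  160^15 ≡ 169;  160^18 ≡ 28;  160^27 ≡ 1.
Smallest exponent giving 1 is 27.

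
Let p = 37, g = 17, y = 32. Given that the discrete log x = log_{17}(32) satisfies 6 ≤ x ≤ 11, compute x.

Compute 17^6 mod 37 = 27, then multiply by 17 repeatedly:
  17^6=27  17^7=15  17^8=33  17^9=6  17^10=28
  17^11=32
Found 32 at exponent 11.

11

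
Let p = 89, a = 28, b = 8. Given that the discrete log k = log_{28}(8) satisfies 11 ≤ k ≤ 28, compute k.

16

Compute 28^11 mod 89 = 37, then multiply by 28 repeatedly:
  28^11=37  28^12=57  28^13=83  28^14=10  28^15=13
  28^16=8
Found 8 at exponent 16.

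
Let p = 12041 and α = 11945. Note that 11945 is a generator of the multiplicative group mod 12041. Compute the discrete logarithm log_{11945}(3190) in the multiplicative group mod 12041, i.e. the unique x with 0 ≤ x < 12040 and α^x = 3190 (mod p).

11157

Baby-step giant-step with m = ceil(sqrt(12040)) = 110.
Baby table (11945^j mod 12041 for j=0..109):
  0:1  1:11945  2:9216  3:6298  4:9483  5:4748  6:1750  7:574
  8:5101  9:3985  10:2752  11:710  12:4086  13:5097  14:4369  15:2011
  16:11641  17:2277  18:10187  19:9410  20:11756  21:3278  22:10419  23:11220
  24:6570  25:7453  26:6972  27:4984  28:3176  29:8170  30:10386  31:2347
  32:3467  33:4316  34:7099  35:4833  36:5631  37:1269  38:10627  39:3293
  40:8979  41:4968  42:4712  43:5206  44:5946  45:7152  46:11786  47:398
  48:9956  49:7504  50:2076  51:5401  52:11308  53:10163  54:11714  55:7310
  56:8659  57:11606  58:5637  59:693  60:5718  61:4958  62:5672  63:9374
  64:3171  65:8650  66:429  67:6980  68:4216  69:4658  70:10390  71:1963
  72:4208  73:5426  74:8908  75:11784  76:590  77:3565  78:6949  79:7192
  80:7946  81:7808  82:9015  83:1512  84:11381  85:3155  86:10186  87:9506
  88:2540  89:9021  90:936  91:6472  92:4820  93:6879  94:1871  95:999
  96:424  97:7460  98:6300  99:9291  100:11139  101:2305  102:7499  103:2556
  104:7485  105:3900  106:10912  107:15  108:10601  109:5789
Giant step factor: 11945^(-110) ≡ 836 (mod 12041).
Scan 3190·836^i mod 12041 for i = 0, 1, …:
  i=0: 3190   i=1: 5779   i=2: 2803   i=3: 7354
  i=4: 7034   i=5: 4416   i=6: 7230   i=7: 11739
  i=8: 389   i=9: 97     …   i=100: 7058
  i=101: 398
Match at i=101, j=47: x = 101·110 + 47 = 11157.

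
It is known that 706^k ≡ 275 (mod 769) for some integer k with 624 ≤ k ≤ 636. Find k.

Compute 706^624 mod 769 = 311, then multiply by 706 repeatedly:
  706^624=311  706^625=401  706^626=114  706^627=508  706^628=294
  706^629=703  706^630=313  706^631=275
Found 275 at exponent 631.

631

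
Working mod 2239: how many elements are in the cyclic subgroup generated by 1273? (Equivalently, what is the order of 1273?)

The order of 1273 must divide p − 1 = 2238 = 2 · 3 · 373.
Divisors: 1, 2, 3, 6, 373, 746, 1119, 2238.
Check each in increasing order: 1273^1 ≡ 1273;  1273^2 ≡ 1732;  1273^3 ≡ 1660;  1273^6 ≡ 1630;  1273^373 ≡ 1944;  1273^746 ≡ 1943;  1273^1119 ≡ 2238;  1273^2238 ≡ 1.
Smallest exponent giving 1 is 2238.

2238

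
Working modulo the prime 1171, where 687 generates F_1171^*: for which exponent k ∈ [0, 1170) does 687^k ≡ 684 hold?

Baby-step giant-step with m = ceil(sqrt(1170)) = 35.
Baby table (687^j mod 1171 for j=0..34):
  0:1  1:687  2:56  3:1000  4:794  5:963  6:1137  7:62
  8:438  9:1130  10:1108  11:46  12:1156  13:234  14:331  15:223
  16:971  17:778  18:510  19:241  20:456  21:615  22:945  23:481
  24:225  25:3  26:890  27:168  28:658  29:40  30:547  31:1069
  32:186  33:143  34:1048
Giant step factor: 687^(-35) ≡ 285 (mod 1171).
Scan 684·285^i mod 1171 for i = 0, 1, …:
  i=0: 684   i=1: 554   i=2: 976   i=3: 633
  i=4: 71   i=5: 328   i=6: 971
Match at i=6, j=16: k = 6·35 + 16 = 226.

226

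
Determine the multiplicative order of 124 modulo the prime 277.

276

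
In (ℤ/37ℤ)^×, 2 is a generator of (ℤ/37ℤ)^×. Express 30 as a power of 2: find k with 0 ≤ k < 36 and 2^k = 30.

14

Successive powers of 2 modulo 37:
  2^0=1  2^1=2  2^2=4  2^3=8  2^4=16  2^5=32
  2^6=27  2^7=17  2^8=34  2^9=31  2^10=25  2^11=13
  2^12=26  2^13=15  2^14=30
So 2^14 ≡ 30 (mod 37), giving k = 14.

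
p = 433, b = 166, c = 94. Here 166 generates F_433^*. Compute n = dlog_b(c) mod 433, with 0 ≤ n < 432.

Baby-step giant-step with m = ceil(sqrt(432)) = 21.
Baby table (166^j mod 433 for j=0..20):
  0:1  1:166  2:277  3:84  4:88  5:319  6:128  7:31
  8:383  9:360  10:6  11:130  12:363  13:71  14:95  15:182
  16:335  17:186  18:133  19:428  20:36
Giant step factor: 166^(-21) ≡ 146 (mod 433).
Scan 94·146^i mod 433 for i = 0, 1, …:
  i=0: 94   i=1: 301   i=2: 213   i=3: 355
  i=4: 303   i=5: 72   i=6: 120   i=7: 200
  i=8: 189   i=9: 315     …   i=13: 25
  i=14: 186
Match at i=14, j=17: n = 14·21 + 17 = 311.

311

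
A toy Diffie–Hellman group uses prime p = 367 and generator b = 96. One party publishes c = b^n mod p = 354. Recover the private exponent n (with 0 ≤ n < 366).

Baby-step giant-step with m = ceil(sqrt(366)) = 20.
Baby table (96^j mod 367 for j=0..19):
  0:1  1:96  2:41  3:266  4:213  5:263  6:292  7:140
  8:228  9:235  10:173  11:93  12:120  13:143  14:149  15:358
  16:237  17:365  18:175  19:285
Giant step factor: 96^(-20) ≡ 129 (mod 367).
Scan 354·129^i mod 367 for i = 0, 1, …:
  i=0: 354   i=1: 158   i=2: 197   i=3: 90
  i=4: 233   i=5: 330   i=6: 365
Match at i=6, j=17: n = 6·20 + 17 = 137.

137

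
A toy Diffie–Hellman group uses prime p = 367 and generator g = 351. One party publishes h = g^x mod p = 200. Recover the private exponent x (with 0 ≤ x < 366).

360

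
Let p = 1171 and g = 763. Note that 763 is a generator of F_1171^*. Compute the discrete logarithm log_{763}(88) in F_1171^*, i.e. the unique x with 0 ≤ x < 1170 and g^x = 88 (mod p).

564

Baby-step giant-step with m = ceil(sqrt(1170)) = 35.
Baby table (763^j mod 1171 for j=0..34):
  0:1  1:763  2:182  3:688  4:336  5:1090  6:260  7:481
  8:480  9:888  10:706  11:18  12:853  13:934  14:674  15:193
  16:884  17:1167  18:461  19:443  20:761  21:998  22:324  23:131
  24:418  25:422  26:1132  27:689  28:1099  29:101  30:948  31:817
  32:399  33:1148  34:16
Giant step factor: 763^(-35) ≡ 1084 (mod 1171).
Scan 88·1084^i mod 1171 for i = 0, 1, …:
  i=0: 88   i=1: 541   i=2: 944   i=3: 1013
  i=4: 865   i=5: 860   i=6: 124   i=7: 922
  i=8: 585   i=9: 629     …   i=15: 1046
  i=16: 336
Match at i=16, j=4: x = 16·35 + 4 = 564.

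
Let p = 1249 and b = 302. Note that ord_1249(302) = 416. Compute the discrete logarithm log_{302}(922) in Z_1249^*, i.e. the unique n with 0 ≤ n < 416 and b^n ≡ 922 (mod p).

271

Baby-step giant-step with m = ceil(sqrt(416)) = 21.
Baby table (302^j mod 1249 for j=0..20):
  0:1  1:302  2:27  3:660  4:729  5:334  6:948  7:275
  8:616  9:1180  10:395  11:635  12:673  13:908  14:685  15:785
  16:1009  17:1211  18:1014  19:223  20:1149
Giant step factor: 302^(-21) ≡ 184 (mod 1249).
Scan 922·184^i mod 1249 for i = 0, 1, …:
  i=0: 922   i=1: 1033   i=2: 224   i=3: 1248
  i=4: 1065   i=5: 1116   i=6: 508   i=7: 1046
  i=8: 118   i=9: 479   i=10: 706   i=11: 8
  i=12: 223
Match at i=12, j=19: n = 12·21 + 19 = 271.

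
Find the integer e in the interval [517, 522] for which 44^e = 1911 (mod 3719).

Compute 44^517 mod 3719 = 266, then multiply by 44 repeatedly:
  44^517=266  44^518=547  44^519=1754  44^520=2796  44^521=297
  44^522=1911
Found 1911 at exponent 522.

522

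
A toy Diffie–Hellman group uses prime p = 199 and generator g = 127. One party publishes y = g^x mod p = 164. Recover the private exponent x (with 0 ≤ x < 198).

137

Baby-step giant-step with m = ceil(sqrt(198)) = 15.
Baby table (127^j mod 199 for j=0..14):
  0:1  1:127  2:10  3:76  4:100  5:163  6:5  7:38
  8:50  9:181  10:102  11:19  12:25  13:190  14:51
Giant step factor: 127^(-15) ≡ 42 (mod 199).
Scan 164·42^i mod 199 for i = 0, 1, …:
  i=0: 164   i=1: 122   i=2: 149   i=3: 89
  i=4: 156   i=5: 184   i=6: 166   i=7: 7
  i=8: 95   i=9: 10
Match at i=9, j=2: x = 9·15 + 2 = 137.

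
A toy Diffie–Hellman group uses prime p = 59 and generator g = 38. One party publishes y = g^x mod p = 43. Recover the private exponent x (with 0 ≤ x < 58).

Baby-step giant-step with m = ceil(sqrt(58)) = 8.
Baby table (38^j mod 59 for j=0..7):
  0:1  1:38  2:28  3:2  4:17  5:56  6:4  7:34
Giant step factor: 38^(-8) ≡ 49 (mod 59).
Scan 43·49^i mod 59 for i = 0, 1, …:
  i=0: 43   i=1: 42   i=2: 52   i=3: 11
  i=4: 8   i=5: 38
Match at i=5, j=1: x = 5·8 + 1 = 41.

41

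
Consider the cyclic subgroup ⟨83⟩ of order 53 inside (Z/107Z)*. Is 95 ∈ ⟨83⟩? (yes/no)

no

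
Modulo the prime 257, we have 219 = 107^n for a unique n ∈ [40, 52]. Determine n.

Compute 107^40 mod 257 = 68, then multiply by 107 repeatedly:
  107^40=68  107^41=80  107^42=79  107^43=229  107^44=88
  107^45=164  107^46=72  107^47=251  107^48=129  107^49=182
  107^50=199  107^51=219
Found 219 at exponent 51.

51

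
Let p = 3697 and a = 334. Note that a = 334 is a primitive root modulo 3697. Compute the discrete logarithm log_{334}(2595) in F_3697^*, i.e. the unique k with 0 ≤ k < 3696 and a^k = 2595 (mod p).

2445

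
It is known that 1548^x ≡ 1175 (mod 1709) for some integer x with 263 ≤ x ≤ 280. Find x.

280

Compute 1548^263 mod 1709 = 851, then multiply by 1548 repeatedly:
  1548^263=851  1548^264=1418  1548^265=708  1548^266=515  1548^267=826
  1548^268=316  1548^269=394  1548^270=1508  1548^271=1599  1548^272=620
  1548^273=1011  1548^274=1293  1548^275=325  1548^276=654  1548^277=664
  1548^278=763  1548^279=205  1548^280=1175
Found 1175 at exponent 280.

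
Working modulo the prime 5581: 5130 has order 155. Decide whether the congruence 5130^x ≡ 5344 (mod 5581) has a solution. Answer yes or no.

yes

5344 ∈ ⟨5130⟩ iff 5344^155 ≡ 1 (mod 5581), since |⟨5130⟩| = 155.
5344^155 mod 5581 = 1.
Since 1 = 1, 5344 lies in the subgroup.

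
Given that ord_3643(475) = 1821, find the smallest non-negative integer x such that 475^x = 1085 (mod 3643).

949

Baby-step giant-step with m = ceil(sqrt(1821)) = 43.
Baby table (475^j mod 3643 for j=0..42):
  0:1  1:475  2:3402  3:2101  4:3436  5:36  6:2528  7:2253
  8:2776  9:3477  10:1296  11:3576  12:962  13:1575  14:1310  15:2940
  16:1231  17:1845  18:2055  19:3444  20:193  21:600  22:846  23:1120
  24:122  25:3305  26:3385  27:1312  28:247  29:749  30:2404  31:1641
  32:3516  33:1606  34:1463  35:2755  36:788  37:2714  38:3171  39:1666
  40:819  41:2867  42:2986
Giant step factor: 475^(-43) ≡ 3503 (mod 3643).
Scan 1085·3503^i mod 3643 for i = 0, 1, …:
  i=0: 1085   i=1: 1106   i=2: 1809   i=3: 1750
  i=4: 2724   i=5: 1155   i=6: 2235   i=7: 398
  i=8: 2568   i=9: 1137     …   i=21: 1208
  i=22: 2101
Match at i=22, j=3: x = 22·43 + 3 = 949.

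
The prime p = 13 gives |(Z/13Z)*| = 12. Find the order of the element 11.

The order of 11 must divide p − 1 = 12 = 2^2 · 3.
Divisors: 1, 2, 3, 4, 6, 12.
Check each in increasing order: 11^1 ≡ 11;  11^2 ≡ 4;  11^3 ≡ 5;  11^4 ≡ 3;  11^6 ≡ 12;  11^12 ≡ 1.
Smallest exponent giving 1 is 12.

12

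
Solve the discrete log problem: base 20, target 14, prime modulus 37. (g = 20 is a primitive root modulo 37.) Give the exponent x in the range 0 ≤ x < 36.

33

Successive powers of 20 modulo 37:
  20^0=1  20^1=20  20^2=30  20^3=8  20^4=12  20^5=18
  20^6=27  20^7=22  20^8=33  20^9=31  20^10=28  20^11=5
  20^12=26  20^13=2  20^14=3  20^15=23  20^16=16  20^17=24
  20^18=36  20^19=17  20^20=7  20^21=29  20^22=25  20^23=19
  20^24=10  20^25=15  20^26=4  20^27=6  20^28=9  20^29=32
  20^30=11  20^31=35  20^32=34  20^33=14
So 20^33 ≡ 14 (mod 37), giving x = 33.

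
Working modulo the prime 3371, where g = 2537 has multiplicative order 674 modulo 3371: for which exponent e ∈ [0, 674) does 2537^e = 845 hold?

Baby-step giant-step with m = ceil(sqrt(674)) = 26.
Baby table (2537^j mod 3371 for j=0..25):
  0:1  1:2537  2:1130  3:1460  4:2662  5:1381  6:1128  7:3128
  8:402  9:1832  10:2546  11:366  12:1517  13:2318  14:1742  15:73
  16:3167  17:1586  18:2079  19:2179  20:3054  21:1440  22:2487  23:2378
  24:2267  25:453
Giant step factor: 2537^(-26) ≡ 418 (mod 3371).
Scan 845·418^i mod 3371 for i = 0, 1, …:
  i=0: 845   i=1: 2626   i=2: 2093   i=3: 1785
  i=4: 1139   i=5: 791   i=6: 280   i=7: 2426
  i=8: 2768   i=9: 771     …   i=15: 435
  i=16: 3167
Match at i=16, j=16: e = 16·26 + 16 = 432.

432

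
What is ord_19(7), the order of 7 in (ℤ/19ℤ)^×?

The order of 7 must divide p − 1 = 18 = 2 · 3^2.
Divisors: 1, 2, 3, 6, 9, 18.
Check each in increasing order: 7^1 ≡ 7;  7^2 ≡ 11;  7^3 ≡ 1.
Smallest exponent giving 1 is 3.

3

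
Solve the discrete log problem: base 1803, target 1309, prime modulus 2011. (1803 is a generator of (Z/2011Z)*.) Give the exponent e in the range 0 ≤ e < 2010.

Baby-step giant-step with m = ceil(sqrt(2010)) = 45.
Baby table (1803^j mod 2011 for j=0..44):
  0:1  1:1803  2:1033  3:313  4:1259  5:1569  6:1441  7:1922
  8:413  9:569  10:297  11:565  12:1129  13:455  14:1888  15:1452
  16:1645  17:1721  18:2001  19:69  20:1736  21:892  22:1487  23:398
  24:1678  25:890  26:1903  27:343  28:1052  29:383  30:776  31:1483
  32:1230  33:1568  34:1649  35:889  36:100  37:1321  38:739  39:1135
  40:1218  41:42  42:1319  43:1155  44:1080
Giant step factor: 1803^(-45) ≡ 1566 (mod 2011).
Scan 1309·1566^i mod 2011 for i = 0, 1, …:
  i=0: 1309   i=1: 685   i=2: 847   i=3: 1153
  i=4: 1731   i=5: 1929   i=6: 292   i=7: 775
  i=8: 1017   i=9: 1921     …   i=36: 1497
  i=37: 1487
Match at i=37, j=22: e = 37·45 + 22 = 1687.

1687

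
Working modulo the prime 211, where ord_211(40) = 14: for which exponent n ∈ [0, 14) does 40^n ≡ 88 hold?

Successive powers of 40 modulo 211:
  40^0=1  40^1=40  40^2=123  40^3=67  40^4=148  40^5=12
  40^6=58  40^7=210  40^8=171  40^9=88
So 40^9 ≡ 88 (mod 211), giving n = 9.

9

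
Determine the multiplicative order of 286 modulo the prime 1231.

615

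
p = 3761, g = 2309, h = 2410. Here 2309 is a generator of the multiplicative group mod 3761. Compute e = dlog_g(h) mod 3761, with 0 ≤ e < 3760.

Baby-step giant-step with m = ceil(sqrt(3760)) = 62.
Baby table (2309^j mod 3761 for j=0..61):
  0:1  1:2309  2:2144  3:1020  4:794  5:1739  6:2364  7:1265
  8:2349  9:479  10:277  11:223  12:3411  13:465  14:1800  15:295
  16:414  17:632  18:20  19:1048  20:1509  21:1595  22:836  23:931
  24:2148  25:2734  26:1848  27:2058  28:1779  29:699  30:522  31:1778
  32:2151  33:2139  34:758  35:1357  36:400  37:2155  38:92  39:1812
  40:1676  41:3576  42:1589  43:2026  44:3111  45:3550  46:1731  47:2697
  48:2918  49:1711  50:1649  51:1409  52:116  53:813  54:478  55:1729
  56:1840  57:2391  58:3432  59:61  60:1692  61:2910
Giant step factor: 2309^(-62) ≡ 3715 (mod 3761).
Scan 2410·3715^i mod 3761 for i = 0, 1, …:
  i=0: 2410   i=1: 1970   i=2: 3405   i=3: 1332
  i=4: 2665   i=5: 1523   i=6: 1401   i=7: 3252
  i=8: 848   i=9: 2363   i=10: 371   i=11: 1739
Match at i=11, j=5: e = 11·62 + 5 = 687.

687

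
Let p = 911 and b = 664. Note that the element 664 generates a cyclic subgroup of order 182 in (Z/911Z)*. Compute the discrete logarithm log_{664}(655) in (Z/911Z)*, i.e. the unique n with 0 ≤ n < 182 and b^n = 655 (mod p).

Baby-step giant-step with m = ceil(sqrt(182)) = 14.
Baby table (664^j mod 911 for j=0..13):
  0:1  1:664  2:883  3:539  4:784  5:395  6:823  7:783
  8:642  9:851  10:244  11:769  12:456  13:332
Giant step factor: 664^(-14) ≡ 65 (mod 911).
Scan 655·65^i mod 911 for i = 0, 1, …:
  i=0: 655   i=1: 669   i=2: 668   i=3: 603
  i=4: 22   i=5: 519   i=6: 28   i=7: 909
  i=8: 781   i=9: 660   i=10: 83   i=11: 840
  i=12: 851
Match at i=12, j=9: n = 12·14 + 9 = 177.

177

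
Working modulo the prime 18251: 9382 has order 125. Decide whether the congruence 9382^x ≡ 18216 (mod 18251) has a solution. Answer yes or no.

18216 ∈ ⟨9382⟩ iff 18216^125 ≡ 1 (mod 18251), since |⟨9382⟩| = 125.
18216^125 mod 18251 = 1.
Since 1 = 1, 18216 lies in the subgroup.

yes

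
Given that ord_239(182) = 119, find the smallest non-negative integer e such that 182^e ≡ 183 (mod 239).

44

Baby-step giant-step with m = ceil(sqrt(119)) = 11.
Baby table (182^j mod 239 for j=0..10):
  0:1  1:182  2:142  3:32  4:88  5:3  6:68  7:187
  8:96  9:25  10:9
Giant step factor: 182^(-11) ≡ 198 (mod 239).
Scan 183·198^i mod 239 for i = 0, 1, …:
  i=0: 183   i=1: 145   i=2: 30   i=3: 204
  i=4: 1
Match at i=4, j=0: e = 4·11 + 0 = 44.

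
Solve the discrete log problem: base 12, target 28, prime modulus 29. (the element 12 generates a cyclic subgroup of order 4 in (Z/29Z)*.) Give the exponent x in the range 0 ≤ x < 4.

2

Successive powers of 12 modulo 29:
  12^0=1  12^1=12  12^2=28
So 12^2 ≡ 28 (mod 29), giving x = 2.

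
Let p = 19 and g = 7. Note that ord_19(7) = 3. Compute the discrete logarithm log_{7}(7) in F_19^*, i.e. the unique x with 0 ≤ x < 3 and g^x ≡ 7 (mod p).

Successive powers of 7 modulo 19:
  7^0=1  7^1=7
So 7^1 ≡ 7 (mod 19), giving x = 1.

1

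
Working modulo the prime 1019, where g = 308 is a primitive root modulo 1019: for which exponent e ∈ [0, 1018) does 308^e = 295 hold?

311

Baby-step giant-step with m = ceil(sqrt(1018)) = 32.
Baby table (308^j mod 1019 for j=0..31):
  0:1  1:308  2:97  3:325  4:238  5:955  6:668  7:925
  8:599  9:53  10:20  11:46  12:921  13:386  14:684  15:758
  16:113  17:158  18:771  19:41  20:400  21:920  22:78  23:587
  24:433  25:894  26:222  27:103  28:135  29:820  30:867  31:58
Giant step factor: 308^(-32) ≡ 275 (mod 1019).
Scan 295·275^i mod 1019 for i = 0, 1, …:
  i=0: 295   i=1: 624   i=2: 408   i=3: 110
  i=4: 699   i=5: 653   i=6: 231   i=7: 347
  i=8: 658   i=9: 587
Match at i=9, j=23: e = 9·32 + 23 = 311.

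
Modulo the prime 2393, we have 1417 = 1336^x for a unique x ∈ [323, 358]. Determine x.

340

Compute 1336^323 mod 2393 = 577, then multiply by 1336 repeatedly:
  1336^323=577  1336^324=326  1336^325=10  1336^326=1395  1336^327=1966
  1336^328=1455  1336^329=764  1336^330=1286  1336^331=2315  1336^332=1084
  1336^333=459  1336^334=616  1336^335=2177  1336^336=977  1336^337=1087
  1336^338=2074  1336^339=2163  1336^340=1417
Found 1417 at exponent 340.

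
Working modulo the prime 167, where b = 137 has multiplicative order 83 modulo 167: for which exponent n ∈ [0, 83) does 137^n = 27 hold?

Successive powers of 137 modulo 167:
  137^0=1  137^1=137  137^2=65  137^3=54  137^4=50  137^5=3
  137^6=77  137^7=28  137^8=162  137^9=150  137^10=9  137^11=64
  137^12=84  137^13=152  137^14=116  137^15=27
So 137^15 ≡ 27 (mod 167), giving n = 15.

15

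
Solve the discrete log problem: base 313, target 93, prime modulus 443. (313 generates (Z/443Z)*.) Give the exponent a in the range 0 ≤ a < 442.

327

Baby-step giant-step with m = ceil(sqrt(442)) = 22.
Baby table (313^j mod 443 for j=0..21):
  0:1  1:313  2:66  3:280  4:369  5:317  6:432  7:101
  8:160  9:21  10:371  11:57  12:121  13:218  14:12  15:212
  16:349  17:259  18:441  19:260  20:311  21:326
Giant step factor: 313^(-22) ≡ 3 (mod 443).
Scan 93·3^i mod 443 for i = 0, 1, …:
  i=0: 93   i=1: 279   i=2: 394   i=3: 296
  i=4: 2   i=5: 6   i=6: 18   i=7: 54
  i=8: 162   i=9: 43     …   i=13: 382
  i=14: 260
Match at i=14, j=19: a = 14·22 + 19 = 327.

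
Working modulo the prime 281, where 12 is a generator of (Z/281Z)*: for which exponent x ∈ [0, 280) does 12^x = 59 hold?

Baby-step giant-step with m = ceil(sqrt(280)) = 17.
Baby table (12^j mod 281 for j=0..16):
  0:1  1:12  2:144  3:42  4:223  5:147  6:78  7:93
  8:273  9:185  10:253  11:226  12:183  13:229  14:219  15:99
  16:64
Giant step factor: 12^(-17) ≡ 266 (mod 281).
Scan 59·266^i mod 281 for i = 0, 1, …:
  i=0: 59   i=1: 239   i=2: 68   i=3: 104
  i=4: 126   i=5: 77   i=6: 250   i=7: 184
  i=8: 50   i=9: 93
Match at i=9, j=7: x = 9·17 + 7 = 160.

160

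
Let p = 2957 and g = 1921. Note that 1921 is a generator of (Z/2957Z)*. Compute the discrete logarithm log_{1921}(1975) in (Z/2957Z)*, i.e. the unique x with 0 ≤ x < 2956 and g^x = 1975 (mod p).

2565

Baby-step giant-step with m = ceil(sqrt(2956)) = 55.
Baby table (1921^j mod 2957 for j=0..54):
  0:1  1:1921  2:2862  3:839  4:154  5:134  6:155  7:2055
  8:60  9:2894  10:214  11:71  12:369  13:2126  14:429  15:2063
  16:643  17:2134  18:1012  19:1303  20:1441  21:409  22:2084  23:2543
  24:139  25:889  26:1580  27:1298  28:707  29:884  30:846  31:1773
  32:2426  33:114  34:176  35:998  36:1022  37:2771  38:491  39:2885
  40:667  41:926  42:1689  43:740  44:2180  45:668  46:2847  47:1594
  48:1579  49:2334  50:802  51:45  52:692  53:1639  54:2271
Giant step factor: 1921^(-55) ≡ 195 (mod 2957).
Scan 1975·195^i mod 2957 for i = 0, 1, …:
  i=0: 1975   i=1: 715   i=2: 446   i=3: 1217
  i=4: 755   i=5: 2332   i=6: 2319   i=7: 2741
  i=8: 2235   i=9: 1146     …   i=45: 2674
  i=46: 998
Match at i=46, j=35: x = 46·55 + 35 = 2565.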